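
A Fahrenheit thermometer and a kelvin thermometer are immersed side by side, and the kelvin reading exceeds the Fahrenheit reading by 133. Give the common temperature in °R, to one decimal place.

735.0°R

Let x be the Fahrenheit reading; then the kelvin reading is 5/9·x + 255.372.
(5/9·x + 255.372) - x = 133  ⇒  (-4/9)·x = -122.372  ⇒  x = 275.3375°F.
In Celsius: (275.3375 - 32) × 5/9 = 135.1875°C.
In Rankine: 135.1875 × 1.8 + 491.67 = 735.0°R.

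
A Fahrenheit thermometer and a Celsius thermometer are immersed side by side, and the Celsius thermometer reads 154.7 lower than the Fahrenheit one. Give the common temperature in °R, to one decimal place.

Let x be the Fahrenheit reading; then the Celsius reading is 5/9·x - 17.7778.
(5/9·x - 17.7778) - x = -154.7  ⇒  (-4/9)·x = -136.922  ⇒  x = 308.0750°F.
In Celsius: (308.075 - 32) × 5/9 = 153.3750°C.
In Rankine: 153.3750 × 1.8 + 491.67 = 767.7°R.

767.7°R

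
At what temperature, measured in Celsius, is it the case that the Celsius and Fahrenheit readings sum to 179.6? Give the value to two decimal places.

Let C be the Celsius reading. The Fahrenheit reading is F = 1.8·C + 32.
Require C + F = 179.6: (2.8)·C + 32 = 179.6.
C = (179.6 - 32) / (2.8) = 52.71.

52.71°C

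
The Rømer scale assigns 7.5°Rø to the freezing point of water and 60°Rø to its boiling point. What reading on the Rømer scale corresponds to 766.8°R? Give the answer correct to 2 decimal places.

87.75°Rø

First in Celsius: (766.8 - 491.67) × 5/9 = 152.8500°C.
Linearly onto the Rømer scale: 7.5 + (152.8500 / 100) × (60 - 7.5) = 87.75°Rø.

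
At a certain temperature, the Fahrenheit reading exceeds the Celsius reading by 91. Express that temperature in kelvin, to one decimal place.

Let x be the Fahrenheit reading; then the Celsius reading is 5/9·x - 17.7778.
(5/9·x - 17.7778) - x = -91  ⇒  (-4/9)·x = -73.2222  ⇒  x = 164.7500°F.
In Celsius: (164.75 - 32) × 5/9 = 73.7500°C.
In kelvin: 73.7500 + 273.15 = 346.9 K.

346.9 K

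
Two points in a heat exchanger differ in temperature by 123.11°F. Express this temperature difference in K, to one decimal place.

68.4 K

Only the scale ratio 5/9 matters for a change in temperature.
123.11 × 5/9 = 68.4.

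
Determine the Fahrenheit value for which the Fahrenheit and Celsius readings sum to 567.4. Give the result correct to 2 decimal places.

376.19°F

Let F be the Fahrenheit reading. The Celsius reading is C = 5/9·F - 17.7778.
Require F + C = 567.4: (14/9)·F - 17.7778 = 567.4.
F = (567.4 + 17.7778) / (14/9) = 376.19.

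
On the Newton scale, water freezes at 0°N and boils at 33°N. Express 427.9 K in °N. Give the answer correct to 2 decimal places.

51.07°N

First in Celsius: 427.9 - 273.15 = 154.7500°C.
Linearly onto the Newton scale: 0 + (154.7500 / 100) × (33 - 0) = 51.07°N.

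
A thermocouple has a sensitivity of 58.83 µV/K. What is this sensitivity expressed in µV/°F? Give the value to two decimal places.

32.68 µV/°F

Since only a temperature interval is involved, the additive offset between the scales drops out.
A change of 1°F is a change of 5/9 K, so per °F the value is 58.83 × 5/9 = 32.68.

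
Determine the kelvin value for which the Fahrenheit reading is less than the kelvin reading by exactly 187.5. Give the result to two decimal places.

Let K be the kelvin reading. The Fahrenheit reading is F = 1.8·K - 459.67.
Require F - K = -187.5: (0.8)·K - 459.67 = -187.5.
K = (-187.5 + 459.67) / (0.8) = 340.21.

340.21 K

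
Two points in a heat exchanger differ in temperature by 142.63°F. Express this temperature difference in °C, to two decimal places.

79.24°C

For a temperature interval the offset drops out; only the factor 5/9 applies.
142.63 × 5/9 = 79.24.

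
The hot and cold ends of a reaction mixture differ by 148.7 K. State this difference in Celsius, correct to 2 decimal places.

Kelvin and Celsius degrees are the same size, so the interval is unchanged: 148.70.

148.70°C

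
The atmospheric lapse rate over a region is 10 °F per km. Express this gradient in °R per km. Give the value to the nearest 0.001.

10.000 °R/km

Since only a temperature interval is involved, the additive offset between the scales drops out.
A change of 1°F is a change of 1°R, so 10 × 1 = 10.000.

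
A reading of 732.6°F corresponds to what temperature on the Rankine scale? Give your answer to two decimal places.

In Celsius: (732.6 - 32) × 5/9 = 389.2222°C.
In Rankine: 389.2222 × 1.8 + 491.67 = 1192.27°R.

1192.27°R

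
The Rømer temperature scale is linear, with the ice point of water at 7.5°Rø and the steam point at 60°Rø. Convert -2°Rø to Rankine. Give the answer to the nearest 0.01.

459.10°R

Linear interpolation between the fixed points: C = (-2 - 7.5) × 100 / (60 - 7.5) = -18.0952°C.
Then -18.0952 × 1.8 + 491.67 = 459.10°R.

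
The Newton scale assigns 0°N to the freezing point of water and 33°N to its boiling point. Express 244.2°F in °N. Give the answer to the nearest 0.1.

38.9°N

First in Celsius: (244.2 - 32) × 5/9 = 117.8889°C.
Linearly onto the Newton scale: 0 + (117.8889 / 100) × (33 - 0) = 38.9°N.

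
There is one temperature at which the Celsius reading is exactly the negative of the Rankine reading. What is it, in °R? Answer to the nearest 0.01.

175.60°R

Let R be the Rankine reading. The Celsius reading is C = 5/9·R - 273.15.
Require C = -1·R: 5/9·R - 273.15 = -1·R.
(14/9)·R = 273.15  ⇒  R = 175.60.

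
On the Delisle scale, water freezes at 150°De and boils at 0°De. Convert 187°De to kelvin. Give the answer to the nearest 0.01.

248.48 K

Linear interpolation between the fixed points: C = (187 - 150) × 100 / (0 - 150) = -24.6667°C.
Then -24.6667 + 273.15 = 248.48 K.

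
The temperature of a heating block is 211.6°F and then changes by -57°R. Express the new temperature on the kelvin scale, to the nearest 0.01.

341.26 K

Initial temperature in Celsius: (211.6 - 32) × 5/9 = 99.7778°C.
The 57°R change is an interval, so only the factor 5/9 applies: -57 × 5/9 = -31.6667°C.
Final Celsius temperature: 99.7778 - 31.6667 = 68.1111°C.
In kelvin: 68.1111 + 273.15 = 341.26 K.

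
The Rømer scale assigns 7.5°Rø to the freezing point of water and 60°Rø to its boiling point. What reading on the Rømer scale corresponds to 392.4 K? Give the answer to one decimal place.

First in Celsius: 392.4 - 273.15 = 119.2500°C.
Linearly onto the Rømer scale: 7.5 + (119.2500 / 100) × (60 - 7.5) = 70.1°Rø.

70.1°Rø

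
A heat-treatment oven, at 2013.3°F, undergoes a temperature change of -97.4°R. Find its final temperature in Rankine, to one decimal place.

2375.6°R

Initial temperature in Celsius: (2013.3 - 32) × 5/9 = 1100.7222°C.
The 97.4°R change is an interval, so only the factor 5/9 applies: -97.4 × 5/9 = -54.1111°C.
Final Celsius temperature: 1100.7222 - 54.1111 = 1046.6111°C.
In Rankine: 1046.6111 × 1.8 + 491.67 = 2375.6°R.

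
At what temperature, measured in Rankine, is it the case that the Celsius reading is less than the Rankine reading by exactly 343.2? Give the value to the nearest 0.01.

157.61°R

Let R be the Rankine reading. The Celsius reading is C = 5/9·R - 273.15.
Require C - R = -343.2: (-4/9)·R - 273.15 = -343.2.
R = (-343.2 + 273.15) / (-4/9) = 157.61.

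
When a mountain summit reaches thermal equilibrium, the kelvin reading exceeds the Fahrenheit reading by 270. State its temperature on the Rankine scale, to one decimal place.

426.8°R

Let x be the kelvin reading; then the Fahrenheit reading is 1.8·x - 459.67.
(1.8·x - 459.67) - x = -270  ⇒  (0.8)·x = 189.67  ⇒  x = 237.0875 K.
In Celsius: 237.0875 - 273.15 = -36.0625°C.
In Rankine: -36.0625 × 1.8 + 491.67 = 426.8°R.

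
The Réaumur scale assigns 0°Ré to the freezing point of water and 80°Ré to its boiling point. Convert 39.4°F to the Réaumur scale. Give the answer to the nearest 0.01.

3.29°Ré

First in Celsius: (39.4 - 32) × 5/9 = 4.1111°C.
Linearly onto the Réaumur scale: 0 + (4.1111 / 100) × (80 - 0) = 3.29°Ré.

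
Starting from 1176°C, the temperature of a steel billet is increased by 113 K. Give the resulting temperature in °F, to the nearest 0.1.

The 113 K change is an interval; Kelvin and Celsius degrees are the same size, so ΔC = +113°C.
Final Celsius temperature: 1176.0000 + 113.0000 = 1289.0000°C.
In Fahrenheit: 1289.0000 × 1.8 + 32 = 2352.2°F.

2352.2°F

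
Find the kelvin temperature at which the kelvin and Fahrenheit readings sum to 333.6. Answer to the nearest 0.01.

283.31 K

Let K be the kelvin reading. The Fahrenheit reading is F = 1.8·K - 459.67.
Require K + F = 333.6: (2.8)·K - 459.67 = 333.6.
K = (333.6 + 459.67) / (2.8) = 283.31.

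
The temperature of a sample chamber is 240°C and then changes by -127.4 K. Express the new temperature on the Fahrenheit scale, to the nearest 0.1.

234.7°F

The 127.4 K change is an interval; Kelvin and Celsius degrees are the same size, so ΔC = -127.4°C.
Final Celsius temperature: 240.0000 - 127.4000 = 112.6000°C.
In Fahrenheit: 112.6000 × 1.8 + 32 = 234.7°F.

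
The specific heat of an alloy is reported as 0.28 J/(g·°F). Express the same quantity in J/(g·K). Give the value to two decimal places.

0.50 J/(g·K)

Since only a temperature interval is involved, the additive offset between the scales drops out.
A change of 1 K is a change of 1.8°F, so per K the value is 0.28 × 1.8 = 0.50.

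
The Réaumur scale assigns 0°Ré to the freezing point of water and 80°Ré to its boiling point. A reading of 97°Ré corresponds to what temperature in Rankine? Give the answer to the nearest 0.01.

Linear interpolation between the fixed points: C = (97 - 0) × 100 / (80 - 0) = 121.2500°C.
Then 121.2500 × 1.8 + 491.67 = 709.92°R.

709.92°R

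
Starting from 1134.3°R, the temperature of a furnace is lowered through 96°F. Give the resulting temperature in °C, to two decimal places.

303.68°C

Initial temperature in Celsius: (1134.3 - 491.67) × 5/9 = 357.0167°C.
The 96°F change is an interval, so only the factor 5/9 applies: -96 × 5/9 = -53.3333°C.
Final Celsius temperature: 357.0167 - 53.3333 = 303.6833°C.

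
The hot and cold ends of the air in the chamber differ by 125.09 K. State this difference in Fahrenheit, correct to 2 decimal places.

An interval of 1 K corresponds to 1.8°F.
125.09 × 1.8 = 225.16.

225.16°F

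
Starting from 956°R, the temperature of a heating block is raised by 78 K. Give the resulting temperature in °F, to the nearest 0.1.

Initial temperature in Celsius: (956 - 491.67) × 5/9 = 257.9611°C.
The 78 K change is an interval; Kelvin and Celsius degrees are the same size, so ΔC = +78°C.
Final Celsius temperature: 257.9611 + 78.0000 = 335.9611°C.
In Fahrenheit: 335.9611 × 1.8 + 32 = 636.7°F.

636.7°F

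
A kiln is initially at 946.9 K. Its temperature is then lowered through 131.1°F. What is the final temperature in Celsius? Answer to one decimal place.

600.9°C

Initial temperature in Celsius: 946.9 - 273.15 = 673.7500°C.
The 131.1°F change is an interval, so only the factor 5/9 applies: -131.1 × 5/9 = -72.8333°C.
Final Celsius temperature: 673.7500 - 72.8333 = 600.9167°C.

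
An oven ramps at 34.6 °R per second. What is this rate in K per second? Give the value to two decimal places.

19.22 K/second

Since only a temperature interval is involved, the additive offset between the scales drops out.
A change of 1°R is a change of 5/9 K, so 34.6 × 5/9 = 19.22.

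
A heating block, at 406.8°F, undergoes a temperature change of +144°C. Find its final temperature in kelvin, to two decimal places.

625.37 K

Initial temperature in Celsius: (406.8 - 32) × 5/9 = 208.2222°C.
Final Celsius temperature: 208.2222 + 144.0000 = 352.2222°C.
In kelvin: 352.2222 + 273.15 = 625.37 K.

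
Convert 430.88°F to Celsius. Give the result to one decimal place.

In Celsius: (430.88 - 32) × 5/9 = 221.6000°C.

221.6°C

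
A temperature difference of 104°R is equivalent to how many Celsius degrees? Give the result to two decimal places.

57.78°C

Only the scale ratio 5/9 matters for a change in temperature.
104 × 5/9 = 57.78.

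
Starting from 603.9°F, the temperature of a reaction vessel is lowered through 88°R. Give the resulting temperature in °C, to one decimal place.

Initial temperature in Celsius: (603.9 - 32) × 5/9 = 317.7222°C.
The 88°R change is an interval, so only the factor 5/9 applies: -88 × 5/9 = -48.8889°C.
Final Celsius temperature: 317.7222 - 48.8889 = 268.8333°C.

268.8°C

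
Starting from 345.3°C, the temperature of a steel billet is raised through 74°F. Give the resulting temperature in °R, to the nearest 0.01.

1187.21°R

The 74°F change is an interval, so only the factor 5/9 applies: +74 × 5/9 = +41.1111°C.
Final Celsius temperature: 345.3000 + 41.1111 = 386.4111°C.
In Rankine: 386.4111 × 1.8 + 491.67 = 1187.21°R.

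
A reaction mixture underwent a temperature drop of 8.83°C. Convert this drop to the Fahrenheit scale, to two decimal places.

15.89°F

Only the scale ratio 1.8 matters for a change in temperature.
8.83 × 1.8 = 15.89.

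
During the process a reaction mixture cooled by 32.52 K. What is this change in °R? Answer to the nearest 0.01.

58.54°R

An interval of 1 K corresponds to 1.8°R.
32.52 × 1.8 = 58.54.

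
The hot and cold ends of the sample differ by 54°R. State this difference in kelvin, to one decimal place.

For a temperature interval the offset drops out; only the factor 5/9 applies.
54 × 5/9 = 30.0.

30.0 K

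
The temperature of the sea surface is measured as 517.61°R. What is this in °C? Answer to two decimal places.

In Celsius: (517.61 - 491.67) × 5/9 = 14.4111°C.

14.41°C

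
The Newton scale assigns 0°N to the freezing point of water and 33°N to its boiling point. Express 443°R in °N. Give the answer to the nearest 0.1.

First in Celsius: (443 - 491.67) × 5/9 = -27.0389°C.
Linearly onto the Newton scale: 0 + (-27.0389 / 100) × (33 - 0) = -8.9°N.

-8.9°N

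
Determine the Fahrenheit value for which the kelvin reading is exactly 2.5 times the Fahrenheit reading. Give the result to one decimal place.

131.3°F

Let F be the Fahrenheit reading. The kelvin reading is K = 5/9·F + 255.372.
Require K = 2.5·F: 5/9·F + 255.372 = 2.5·F.
(-35/18)·F = -255.372  ⇒  F = 131.3.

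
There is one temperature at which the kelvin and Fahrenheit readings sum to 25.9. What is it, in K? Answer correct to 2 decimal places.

Let K be the kelvin reading. The Fahrenheit reading is F = 1.8·K - 459.67.
Require K + F = 25.9: (2.8)·K - 459.67 = 25.9.
K = (25.9 + 459.67) / (2.8) = 173.42.

173.42 K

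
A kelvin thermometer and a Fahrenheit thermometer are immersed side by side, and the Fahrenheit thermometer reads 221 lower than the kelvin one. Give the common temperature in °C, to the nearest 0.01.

25.19°C

Let x be the kelvin reading; then the Fahrenheit reading is 1.8·x - 459.67.
(1.8·x - 459.67) - x = -221  ⇒  (0.8)·x = 238.67  ⇒  x = 298.3375 K.
In Celsius: 298.3375 - 273.15 = 25.19°C.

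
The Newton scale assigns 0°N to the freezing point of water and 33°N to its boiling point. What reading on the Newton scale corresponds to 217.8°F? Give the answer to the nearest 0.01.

First in Celsius: (217.8 - 32) × 5/9 = 103.2222°C.
Linearly onto the Newton scale: 0 + (103.2222 / 100) × (33 - 0) = 34.06°N.

34.06°N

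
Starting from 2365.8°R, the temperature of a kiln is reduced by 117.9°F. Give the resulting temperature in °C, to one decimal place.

Initial temperature in Celsius: (2365.8 - 491.67) × 5/9 = 1041.1833°C.
The 117.9°F change is an interval, so only the factor 5/9 applies: -117.9 × 5/9 = -65.5000°C.
Final Celsius temperature: 1041.1833 - 65.5000 = 975.6833°C.

975.7°C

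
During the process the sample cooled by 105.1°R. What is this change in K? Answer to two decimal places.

Only the scale ratio 5/9 matters for a change in temperature.
105.1 × 5/9 = 58.39.

58.39 K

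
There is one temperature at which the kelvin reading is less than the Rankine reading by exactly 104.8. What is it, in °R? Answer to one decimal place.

235.8°R

Let R be the Rankine reading. The kelvin reading is K = 5/9·R.
Require K - R = -104.8: (-4/9)·R = -104.8.
R = (-104.8) / (-4/9) = 235.8.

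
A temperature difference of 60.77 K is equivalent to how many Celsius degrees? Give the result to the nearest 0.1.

Kelvin and Celsius degrees are the same size, so the interval is unchanged: 60.8.

60.8°C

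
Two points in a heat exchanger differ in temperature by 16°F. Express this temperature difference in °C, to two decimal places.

For a temperature interval the offset drops out; only the factor 5/9 applies.
16 × 5/9 = 8.89.

8.89°C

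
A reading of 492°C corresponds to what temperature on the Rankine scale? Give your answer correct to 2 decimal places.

1377.27°R

In Rankine: 492.0000 × 1.8 + 491.67 = 1377.27°R.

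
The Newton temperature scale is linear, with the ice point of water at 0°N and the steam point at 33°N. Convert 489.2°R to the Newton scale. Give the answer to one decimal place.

First in Celsius: (489.2 - 491.67) × 5/9 = -1.3722°C.
Linearly onto the Newton scale: 0 + (-1.3722 / 100) × (33 - 0) = -0.5°N.

-0.5°N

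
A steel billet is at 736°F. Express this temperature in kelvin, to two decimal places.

In Celsius: (736 - 32) × 5/9 = 391.1111°C.
In kelvin: 391.1111 + 273.15 = 664.26 K.

664.26 K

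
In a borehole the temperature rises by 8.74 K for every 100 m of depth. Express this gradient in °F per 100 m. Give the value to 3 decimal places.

15.732 °F/100 m

Since only a temperature interval is involved, the additive offset between the scales drops out.
A change of 1 K is a change of 1.8°F, so 8.74 × 1.8 = 15.732.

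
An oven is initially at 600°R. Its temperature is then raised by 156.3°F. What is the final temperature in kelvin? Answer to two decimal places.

420.17 K

Initial temperature in Celsius: (600 - 491.67) × 5/9 = 60.1833°C.
The 156.3°F change is an interval, so only the factor 5/9 applies: +156.3 × 5/9 = +86.8333°C.
Final Celsius temperature: 60.1833 + 86.8333 = 147.0167°C.
In kelvin: 147.0167 + 273.15 = 420.17 K.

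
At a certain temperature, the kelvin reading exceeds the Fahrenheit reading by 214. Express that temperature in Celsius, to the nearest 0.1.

Let x be the Fahrenheit reading; then the kelvin reading is 5/9·x + 255.372.
(5/9·x + 255.372) - x = 214  ⇒  (-4/9)·x = -41.3722  ⇒  x = 93.0875°F.
In Celsius: (93.0875 - 32) × 5/9 = 33.9°C.

33.9°C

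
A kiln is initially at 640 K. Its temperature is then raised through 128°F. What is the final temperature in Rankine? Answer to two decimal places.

1280.00°R

Initial temperature in Celsius: 640 - 273.15 = 366.8500°C.
The 128°F change is an interval, so only the factor 5/9 applies: +128 × 5/9 = +71.1111°C.
Final Celsius temperature: 366.8500 + 71.1111 = 437.9611°C.
In Rankine: 437.9611 × 1.8 + 491.67 = 1280.00°R.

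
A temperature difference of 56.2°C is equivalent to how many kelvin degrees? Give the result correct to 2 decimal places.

56.20 K

Celsius and kelvin degrees are the same size, so the interval is unchanged: 56.20.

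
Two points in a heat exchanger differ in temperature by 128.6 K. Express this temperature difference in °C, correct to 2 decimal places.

128.60°C

Kelvin and Celsius degrees are the same size, so the interval is unchanged: 128.60.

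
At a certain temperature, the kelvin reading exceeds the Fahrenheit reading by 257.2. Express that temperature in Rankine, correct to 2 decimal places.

Let x be the kelvin reading; then the Fahrenheit reading is 1.8·x - 459.67.
(1.8·x - 459.67) - x = -257.2  ⇒  (0.8)·x = 202.47  ⇒  x = 253.0875 K.
In Celsius: 253.0875 - 273.15 = -20.0625°C.
In Rankine: -20.0625 × 1.8 + 491.67 = 455.56°R.

455.56°R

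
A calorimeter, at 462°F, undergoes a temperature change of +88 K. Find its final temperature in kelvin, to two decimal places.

Initial temperature in Celsius: (462 - 32) × 5/9 = 238.8889°C.
The 88 K change is an interval; Kelvin and Celsius degrees are the same size, so ΔC = +88°C.
Final Celsius temperature: 238.8889 + 88.0000 = 326.8889°C.
In kelvin: 326.8889 + 273.15 = 600.04 K.

600.04 K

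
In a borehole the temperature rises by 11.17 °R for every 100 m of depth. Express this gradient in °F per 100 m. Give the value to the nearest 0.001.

The quantity depends on a temperature interval, so only the ratio of degree sizes applies; the offset between the scales is irrelevant.
A change of 1°R is a change of 1°F, so 11.17 × 1 = 11.170.

11.170 °F/100 m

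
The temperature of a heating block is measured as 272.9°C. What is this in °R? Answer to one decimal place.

982.9°R

In Rankine: 272.9000 × 1.8 + 491.67 = 982.9°R.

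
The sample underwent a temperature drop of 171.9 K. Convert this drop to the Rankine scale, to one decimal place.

An interval of 1 K corresponds to 1.8°R.
171.9 × 1.8 = 309.4.

309.4°R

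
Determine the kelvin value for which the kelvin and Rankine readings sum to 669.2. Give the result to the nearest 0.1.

Let K be the kelvin reading. The Rankine reading is R = 1.8·K.
Require K + R = 669.2: (2.8)·K = 669.2.
K = (669.2) / (2.8) = 239.0.

239.0 K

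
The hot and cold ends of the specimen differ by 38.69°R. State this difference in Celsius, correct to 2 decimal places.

21.49°C

An interval of 1°R corresponds to 5/9°C.
38.69 × 5/9 = 21.49.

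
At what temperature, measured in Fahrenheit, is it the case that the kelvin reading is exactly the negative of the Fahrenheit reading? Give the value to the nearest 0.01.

Let F be the Fahrenheit reading. The kelvin reading is K = 5/9·F + 255.372.
Require K = -1·F: 5/9·F + 255.372 = -1·F.
(14/9)·F = -255.372  ⇒  F = -164.17.

-164.17°F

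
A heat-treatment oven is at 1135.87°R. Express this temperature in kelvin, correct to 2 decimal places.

631.04 K

In Celsius: (1135.87 - 491.67) × 5/9 = 357.8889°C.
In kelvin: 357.8889 + 273.15 = 631.04 K.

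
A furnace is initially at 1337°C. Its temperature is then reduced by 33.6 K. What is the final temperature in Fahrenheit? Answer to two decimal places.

The 33.6 K change is an interval; Kelvin and Celsius degrees are the same size, so ΔC = -33.6°C.
Final Celsius temperature: 1337.0000 - 33.6000 = 1303.4000°C.
In Fahrenheit: 1303.4000 × 1.8 + 32 = 2378.12°F.

2378.12°F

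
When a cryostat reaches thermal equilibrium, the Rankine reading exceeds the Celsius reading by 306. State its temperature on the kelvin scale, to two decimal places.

Let x be the Rankine reading; then the Celsius reading is 5/9·x - 273.15.
(5/9·x - 273.15) - x = -306  ⇒  (-4/9)·x = -32.85  ⇒  x = 73.9125°R.
In Celsius: (73.9125 - 491.67) × 5/9 = -232.0875°C.
In kelvin: -232.0875 + 273.15 = 41.06 K.

41.06 K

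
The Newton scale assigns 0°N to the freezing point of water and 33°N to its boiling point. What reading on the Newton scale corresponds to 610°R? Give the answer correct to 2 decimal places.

First in Celsius: (610 - 491.67) × 5/9 = 65.7389°C.
Linearly onto the Newton scale: 0 + (65.7389 / 100) × (33 - 0) = 21.69°N.

21.69°N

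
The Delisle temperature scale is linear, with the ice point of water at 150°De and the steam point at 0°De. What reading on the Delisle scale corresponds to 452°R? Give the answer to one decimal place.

183.1°De

First in Celsius: (452 - 491.67) × 5/9 = -22.0389°C.
Linearly onto the Delisle scale: 150 + (-22.0389 / 100) × (0 - 150) = 183.1°De.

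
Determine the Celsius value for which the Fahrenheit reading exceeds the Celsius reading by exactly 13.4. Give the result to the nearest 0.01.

-23.25°C

Let C be the Celsius reading. The Fahrenheit reading is F = 1.8·C + 32.
Require F - C = 13.4: (0.8)·C + 32 = 13.4.
C = (13.4 - 32) / (0.8) = -23.25.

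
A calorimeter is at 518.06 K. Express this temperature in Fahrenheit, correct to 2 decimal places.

In Celsius: 518.06 - 273.15 = 244.9100°C.
In Fahrenheit: 244.9100 × 1.8 + 32 = 472.84°F.

472.84°F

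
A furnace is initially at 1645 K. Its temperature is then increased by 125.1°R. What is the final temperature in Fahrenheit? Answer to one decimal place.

Initial temperature in Celsius: 1645 - 273.15 = 1371.8500°C.
The 125.1°R change is an interval, so only the factor 5/9 applies: +125.1 × 5/9 = +69.5000°C.
Final Celsius temperature: 1371.8500 + 69.5000 = 1441.3500°C.
In Fahrenheit: 1441.3500 × 1.8 + 32 = 2626.4°F.

2626.4°F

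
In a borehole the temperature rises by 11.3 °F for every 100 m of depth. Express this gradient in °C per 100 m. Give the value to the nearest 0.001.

6.278 °C/100 m

The quantity depends on a temperature interval, so only the ratio of degree sizes applies; the offset between the scales is irrelevant.
A change of 1°F is a change of 5/9°C, so 11.3 × 5/9 = 6.278.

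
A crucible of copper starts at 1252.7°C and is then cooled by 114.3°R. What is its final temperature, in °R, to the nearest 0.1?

2632.2°R

The 114.3°R change is an interval, so only the factor 5/9 applies: -114.3 × 5/9 = -63.5000°C.
Final Celsius temperature: 1252.7000 - 63.5000 = 1189.2000°C.
In Rankine: 1189.2000 × 1.8 + 491.67 = 2632.2°R.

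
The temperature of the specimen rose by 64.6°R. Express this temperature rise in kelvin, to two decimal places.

35.89 K

For a temperature interval the offset drops out; only the factor 5/9 applies.
64.6 × 5/9 = 35.89.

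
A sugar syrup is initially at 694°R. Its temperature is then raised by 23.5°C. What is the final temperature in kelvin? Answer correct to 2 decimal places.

Initial temperature in Celsius: (694 - 491.67) × 5/9 = 112.4056°C.
Final Celsius temperature: 112.4056 + 23.5000 = 135.9056°C.
In kelvin: 135.9056 + 273.15 = 409.06 K.

409.06 K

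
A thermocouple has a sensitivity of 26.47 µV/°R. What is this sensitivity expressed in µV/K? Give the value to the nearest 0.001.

47.646 µV/K

The quantity depends on a temperature interval, so only the ratio of degree sizes applies; the offset between the scales is irrelevant.
A change of 1 K is a change of 1.8°R, so per K the value is 26.47 × 1.8 = 47.646.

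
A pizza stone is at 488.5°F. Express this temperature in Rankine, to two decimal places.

In Celsius: (488.5 - 32) × 5/9 = 253.6111°C.
In Rankine: 253.6111 × 1.8 + 491.67 = 948.17°R.

948.17°R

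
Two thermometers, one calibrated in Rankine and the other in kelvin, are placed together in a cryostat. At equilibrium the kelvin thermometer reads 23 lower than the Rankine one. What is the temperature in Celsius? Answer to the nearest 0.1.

Let x be the Rankine reading; then the kelvin reading is 5/9·x.
(5/9·x) - x = -23  ⇒  (-4/9)·x = -23  ⇒  x = 51.7500°R.
In Celsius: (51.75 - 491.67) × 5/9 = -244.4°C.

-244.4°C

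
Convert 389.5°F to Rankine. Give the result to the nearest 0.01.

In Celsius: (389.5 - 32) × 5/9 = 198.6111°C.
In Rankine: 198.6111 × 1.8 + 491.67 = 849.17°R.

849.17°R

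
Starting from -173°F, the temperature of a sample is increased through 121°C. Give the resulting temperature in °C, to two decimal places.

Initial temperature in Celsius: (-173 - 32) × 5/9 = -113.8889°C.
Final Celsius temperature: -113.8889 + 121.0000 = 7.1111°C.

7.11°C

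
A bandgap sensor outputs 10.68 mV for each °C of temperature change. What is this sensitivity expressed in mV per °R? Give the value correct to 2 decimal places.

The quantity depends on a temperature interval, so only the ratio of degree sizes applies; the offset between the scales is irrelevant.
A change of 1°R is a change of 5/9°C, so per °R the value is 10.68 × 5/9 = 5.93.

5.93 mV per °R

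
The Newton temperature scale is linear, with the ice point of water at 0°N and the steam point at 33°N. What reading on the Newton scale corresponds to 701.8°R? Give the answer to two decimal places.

38.52°N

First in Celsius: (701.8 - 491.67) × 5/9 = 116.7389°C.
Linearly onto the Newton scale: 0 + (116.7389 / 100) × (33 - 0) = 38.52°N.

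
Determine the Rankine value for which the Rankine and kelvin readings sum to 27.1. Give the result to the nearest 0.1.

Let R be the Rankine reading. The kelvin reading is K = 5/9·R.
Require R + K = 27.1: (14/9)·R = 27.1.
R = (27.1) / (14/9) = 17.4.

17.4°R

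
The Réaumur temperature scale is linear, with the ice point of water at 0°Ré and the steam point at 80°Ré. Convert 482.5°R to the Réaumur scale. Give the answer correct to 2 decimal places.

First in Celsius: (482.5 - 491.67) × 5/9 = -5.0944°C.
Linearly onto the Réaumur scale: 0 + (-5.0944 / 100) × (80 - 0) = -4.08°Ré.

-4.08°Ré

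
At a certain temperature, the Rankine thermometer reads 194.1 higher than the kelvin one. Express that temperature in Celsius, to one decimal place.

-30.5°C

Let x be the kelvin reading; then the Rankine reading is 1.8·x.
(1.8·x) - x = 194.1  ⇒  (0.8)·x = 194.1  ⇒  x = 242.6250 K.
In Celsius: 242.625 - 273.15 = -30.5°C.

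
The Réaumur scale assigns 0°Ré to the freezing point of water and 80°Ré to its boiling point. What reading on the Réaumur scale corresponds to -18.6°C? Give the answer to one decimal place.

Linearly onto the Réaumur scale: 0 + (-18.6000 / 100) × (80 - 0) = -14.9°Ré.

-14.9°Ré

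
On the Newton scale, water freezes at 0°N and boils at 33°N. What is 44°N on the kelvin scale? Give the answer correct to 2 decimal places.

406.48 K

Linear interpolation between the fixed points: C = (44 - 0) × 100 / (33 - 0) = 133.3333°C.
Then 133.3333 + 273.15 = 406.48 K.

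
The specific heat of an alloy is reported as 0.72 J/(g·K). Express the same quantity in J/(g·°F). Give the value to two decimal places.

Since only a temperature interval is involved, the additive offset between the scales drops out.
A change of 1°F is a change of 5/9 K, so per °F the value is 0.72 × 5/9 = 0.40.

0.40 J/(g·°F)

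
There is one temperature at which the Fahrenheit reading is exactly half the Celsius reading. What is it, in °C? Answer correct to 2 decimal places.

-24.62°C

Let C be the Celsius reading. The Fahrenheit reading is F = 1.8·C + 32.
Require F = 0.5·C: 1.8·C + 32 = 0.5·C.
(1.3)·C = -32  ⇒  C = -24.62.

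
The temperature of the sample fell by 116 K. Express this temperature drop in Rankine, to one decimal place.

For a temperature interval the offset drops out; only the factor 1.8 applies.
116 × 1.8 = 208.8.

208.8°R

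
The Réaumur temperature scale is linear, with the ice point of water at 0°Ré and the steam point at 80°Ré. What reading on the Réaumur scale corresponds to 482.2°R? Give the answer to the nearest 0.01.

First in Celsius: (482.2 - 491.67) × 5/9 = -5.2611°C.
Linearly onto the Réaumur scale: 0 + (-5.2611 / 100) × (80 - 0) = -4.21°Ré.

-4.21°Ré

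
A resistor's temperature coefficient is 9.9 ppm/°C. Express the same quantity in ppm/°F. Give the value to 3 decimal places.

The quantity depends on a temperature interval, so only the ratio of degree sizes applies; the offset between the scales is irrelevant.
A change of 1°F is a change of 5/9°C, so per °F the value is 9.9 × 5/9 = 5.500.

5.500 ppm/°F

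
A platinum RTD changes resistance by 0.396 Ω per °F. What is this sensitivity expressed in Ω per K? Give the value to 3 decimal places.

0.713 Ω per K

The quantity depends on a temperature interval, so only the ratio of degree sizes applies; the offset between the scales is irrelevant.
A change of 1 K is a change of 1.8°F, so per K the value is 0.396 × 1.8 = 0.713.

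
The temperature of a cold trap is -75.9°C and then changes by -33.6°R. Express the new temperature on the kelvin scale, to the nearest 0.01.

The 33.6°R change is an interval, so only the factor 5/9 applies: -33.6 × 5/9 = -18.6667°C.
Final Celsius temperature: -75.9000 - 18.6667 = -94.5667°C.
In kelvin: -94.5667 + 273.15 = 178.58 K.

178.58 K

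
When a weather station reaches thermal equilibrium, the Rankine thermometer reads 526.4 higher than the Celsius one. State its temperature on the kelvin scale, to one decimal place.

Let x be the Celsius reading; then the Rankine reading is 1.8·x + 491.67.
(1.8·x + 491.67) - x = 526.4  ⇒  (0.8)·x = 34.73  ⇒  x = 43.4125°C.
In kelvin: 43.4125 + 273.15 = 316.6 K.

316.6 K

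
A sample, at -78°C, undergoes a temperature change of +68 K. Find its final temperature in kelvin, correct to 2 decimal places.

The 68 K change is an interval; Kelvin and Celsius degrees are the same size, so ΔC = +68°C.
Final Celsius temperature: -78.0000 + 68.0000 = -10.0000°C.
In kelvin: -10.0000 + 273.15 = 263.15 K.

263.15 K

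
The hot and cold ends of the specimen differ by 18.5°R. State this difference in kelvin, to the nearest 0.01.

For a temperature interval the offset drops out; only the factor 5/9 applies.
18.5 × 5/9 = 10.28.

10.28 K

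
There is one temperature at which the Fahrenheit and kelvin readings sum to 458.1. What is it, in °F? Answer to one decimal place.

Let F be the Fahrenheit reading. The kelvin reading is K = 5/9·F + 255.372.
Require F + K = 458.1: (14/9)·F + 255.372 = 458.1.
F = (458.1 - 255.372) / (14/9) = 130.3.

130.3°F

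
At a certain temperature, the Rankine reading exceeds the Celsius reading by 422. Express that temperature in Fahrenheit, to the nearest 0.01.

Let x be the Rankine reading; then the Celsius reading is 5/9·x - 273.15.
(5/9·x - 273.15) - x = -422  ⇒  (-4/9)·x = -148.85  ⇒  x = 334.9125°R.
In Celsius: (334.9125 - 491.67) × 5/9 = -87.0875°C.
In Fahrenheit: -87.0875 × 1.8 + 32 = -124.76°F.

-124.76°F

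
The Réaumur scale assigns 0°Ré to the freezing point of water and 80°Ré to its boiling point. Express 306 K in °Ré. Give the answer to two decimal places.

26.28°Ré

First in Celsius: 306 - 273.15 = 32.8500°C.
Linearly onto the Réaumur scale: 0 + (32.8500 / 100) × (80 - 0) = 26.28°Ré.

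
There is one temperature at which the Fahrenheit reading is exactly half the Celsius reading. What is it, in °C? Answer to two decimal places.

Let C be the Celsius reading. The Fahrenheit reading is F = 1.8·C + 32.
Require F = 0.5·C: 1.8·C + 32 = 0.5·C.
(1.3)·C = -32  ⇒  C = -24.62.

-24.62°C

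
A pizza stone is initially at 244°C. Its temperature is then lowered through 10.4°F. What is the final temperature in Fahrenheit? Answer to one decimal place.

The 10.4°F change is an interval, so only the factor 5/9 applies: -10.4 × 5/9 = -5.7778°C.
Final Celsius temperature: 244.0000 - 5.7778 = 238.2222°C.
In Fahrenheit: 238.2222 × 1.8 + 32 = 460.8°F.

460.8°F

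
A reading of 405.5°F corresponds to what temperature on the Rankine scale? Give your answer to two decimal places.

In Celsius: (405.5 - 32) × 5/9 = 207.5000°C.
In Rankine: 207.5000 × 1.8 + 491.67 = 865.17°R.

865.17°R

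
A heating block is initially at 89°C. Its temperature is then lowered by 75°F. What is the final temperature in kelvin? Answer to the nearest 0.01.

320.48 K

The 75°F change is an interval, so only the factor 5/9 applies: -75 × 5/9 = -41.6667°C.
Final Celsius temperature: 89.0000 - 41.6667 = 47.3333°C.
In kelvin: 47.3333 + 273.15 = 320.48 K.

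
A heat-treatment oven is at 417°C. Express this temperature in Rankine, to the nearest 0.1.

In Rankine: 417.0000 × 1.8 + 491.67 = 1242.3°R.

1242.3°R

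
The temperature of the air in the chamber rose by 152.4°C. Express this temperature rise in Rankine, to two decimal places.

Only the scale ratio 1.8 matters for a change in temperature.
152.4 × 1.8 = 274.32.

274.32°R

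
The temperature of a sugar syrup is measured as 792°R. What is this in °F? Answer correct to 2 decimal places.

In Celsius: (792 - 491.67) × 5/9 = 166.8500°C.
In Fahrenheit: 166.8500 × 1.8 + 32 = 332.33°F.

332.33°F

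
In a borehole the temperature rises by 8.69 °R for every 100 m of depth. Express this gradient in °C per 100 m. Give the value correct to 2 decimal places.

The quantity depends on a temperature interval, so only the ratio of degree sizes applies; the offset between the scales is irrelevant.
A change of 1°R is a change of 5/9°C, so 8.69 × 5/9 = 4.83.

4.83 °C/100 m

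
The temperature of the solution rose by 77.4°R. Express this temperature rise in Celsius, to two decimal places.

43.00°C

For a temperature interval the offset drops out; only the factor 5/9 applies.
77.4 × 5/9 = 43.00.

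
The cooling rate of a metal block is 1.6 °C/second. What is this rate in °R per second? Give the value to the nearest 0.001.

2.880 °R/second

Since only a temperature interval is involved, the additive offset between the scales drops out.
A change of 1°C is a change of 1.8°R, so 1.6 × 1.8 = 2.880.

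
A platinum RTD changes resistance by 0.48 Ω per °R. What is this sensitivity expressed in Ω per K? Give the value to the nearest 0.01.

Since only a temperature interval is involved, the additive offset between the scales drops out.
A change of 1 K is a change of 1.8°R, so per K the value is 0.48 × 1.8 = 0.86.

0.86 Ω per K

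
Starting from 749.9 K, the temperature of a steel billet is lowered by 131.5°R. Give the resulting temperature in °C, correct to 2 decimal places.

Initial temperature in Celsius: 749.9 - 273.15 = 476.7500°C.
The 131.5°R change is an interval, so only the factor 5/9 applies: -131.5 × 5/9 = -73.0556°C.
Final Celsius temperature: 476.7500 - 73.0556 = 403.6944°C.

403.69°C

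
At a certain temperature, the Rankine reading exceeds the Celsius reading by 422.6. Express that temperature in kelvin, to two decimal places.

186.81 K

Let x be the Celsius reading; then the Rankine reading is 1.8·x + 491.67.
(1.8·x + 491.67) - x = 422.6  ⇒  (0.8)·x = -69.07  ⇒  x = -86.3375°C.
In kelvin: -86.3375 + 273.15 = 186.81 K.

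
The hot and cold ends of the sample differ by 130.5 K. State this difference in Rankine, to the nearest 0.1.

For a temperature interval the offset drops out; only the factor 1.8 applies.
130.5 × 1.8 = 234.9.

234.9°R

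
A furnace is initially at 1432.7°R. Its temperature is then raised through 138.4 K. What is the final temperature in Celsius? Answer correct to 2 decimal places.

Initial temperature in Celsius: (1432.7 - 491.67) × 5/9 = 522.7944°C.
The 138.4 K change is an interval; Kelvin and Celsius degrees are the same size, so ΔC = +138.4°C.
Final Celsius temperature: 522.7944 + 138.4000 = 661.1944°C.

661.19°C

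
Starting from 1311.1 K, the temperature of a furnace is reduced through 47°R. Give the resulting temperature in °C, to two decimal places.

Initial temperature in Celsius: 1311.1 - 273.15 = 1037.9500°C.
The 47°R change is an interval, so only the factor 5/9 applies: -47 × 5/9 = -26.1111°C.
Final Celsius temperature: 1037.9500 - 26.1111 = 1011.8389°C.

1011.84°C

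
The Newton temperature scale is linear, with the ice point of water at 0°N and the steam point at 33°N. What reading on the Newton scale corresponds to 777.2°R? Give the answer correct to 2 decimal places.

52.35°N

First in Celsius: (777.2 - 491.67) × 5/9 = 158.6278°C.
Linearly onto the Newton scale: 0 + (158.6278 / 100) × (33 - 0) = 52.35°N.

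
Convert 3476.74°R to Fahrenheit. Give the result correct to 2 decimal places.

In Celsius: (3476.74 - 491.67) × 5/9 = 1658.3722°C.
In Fahrenheit: 1658.3722 × 1.8 + 32 = 3017.07°F.

3017.07°F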